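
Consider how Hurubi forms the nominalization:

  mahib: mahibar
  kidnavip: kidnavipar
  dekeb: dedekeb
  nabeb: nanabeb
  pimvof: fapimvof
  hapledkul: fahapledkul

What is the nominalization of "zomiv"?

mahib and dekeb both end in -b yet inflect differently (mahibar, dedekeb), so the final letter is not what conditions the rule; the last vowel is.
"zomiv" has last vowel 'i'. The stems whose last vowel is 'i' (mahib → mahibar, kidnavip → kidnavipar) add -ar.
The other patterns: stems whose last vowel is 'e' repeat the first consonant+vowel as a prefix; stems whose last vowel is 'o' or 'u' add the prefix fa-.
So zomiv → zomivar.

zomivar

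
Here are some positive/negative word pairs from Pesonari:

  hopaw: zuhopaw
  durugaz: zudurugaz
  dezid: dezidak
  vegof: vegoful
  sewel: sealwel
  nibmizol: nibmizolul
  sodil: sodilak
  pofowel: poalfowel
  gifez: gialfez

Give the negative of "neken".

durugaz and gifez both end in -z yet inflect differently (zudurugaz, gialfez), so the final letter is not what conditions the rule; the last vowel is.
"neken" has last vowel 'e'. The stems whose last vowel is 'e' (pofowel → poalfowel, sewel → sealwel, gifez → gialfez) insert -al- after the first vowel.
The other patterns: stems whose last vowel is 'a' add the prefix zu-; stems whose last vowel is 'o' add -ul; stems whose last vowel is 'i' add -ak.
So neken → nealken.

nealken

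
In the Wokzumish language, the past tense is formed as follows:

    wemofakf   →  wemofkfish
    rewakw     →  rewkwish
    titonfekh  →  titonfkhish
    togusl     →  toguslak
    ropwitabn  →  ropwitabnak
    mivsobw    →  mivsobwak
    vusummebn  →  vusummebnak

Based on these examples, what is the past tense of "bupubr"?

rewakw and mivsobw both end in -w yet inflect differently (rewkwish, mivsobwak), so the final letter is not what conditions the rule; the second-to-last letter is.
"bupubr" has second-to-last letter 'b'. The stems whose second-to-last letter is 'b' (ropwitabn → ropwitabnak, mivsobw → mivsobwak, vusummebn → vusummebnak) add -ak.
The other pattern: stems whose second-to-last letter is 'k' delete the last vowel and add -ish.
So bupubr → bupubrak.

bupubrak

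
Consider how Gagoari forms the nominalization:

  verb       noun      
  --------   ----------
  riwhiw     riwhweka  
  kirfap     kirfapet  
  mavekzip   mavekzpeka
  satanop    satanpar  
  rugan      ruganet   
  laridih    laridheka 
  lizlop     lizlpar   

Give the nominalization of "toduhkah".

lizlop and kirfap both end in -p yet inflect differently (lizlpar, kirfapet), so the final letter is not what conditions the rule; the last vowel is.
"toduhkah" has last vowel 'a'. The stems whose last vowel is 'a' (kirfap → kirfapet, rugan → ruganet) add -et.
The other patterns: stems whose last vowel is 'o' delete the last vowel and add -ar; stems whose last vowel is 'i' delete the last vowel and add -eka.
So toduhkah → toduhkahet.

toduhkahet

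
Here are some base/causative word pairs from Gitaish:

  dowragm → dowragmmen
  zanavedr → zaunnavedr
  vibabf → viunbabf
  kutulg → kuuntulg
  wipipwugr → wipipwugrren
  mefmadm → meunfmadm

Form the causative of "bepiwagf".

bepiwagffen

"bepiwagf" has second-to-last letter 'g'. The stems whose second-to-last letter is 'g' (wipipwugr → wipipwugrren, dowragm → dowragmmen) double the final consonant and add -en.
The other pattern: stems whose second-to-last letter is 'b', 'd' or 'l' insert -un- after the first vowel.
So bepiwagf → bepiwagffen.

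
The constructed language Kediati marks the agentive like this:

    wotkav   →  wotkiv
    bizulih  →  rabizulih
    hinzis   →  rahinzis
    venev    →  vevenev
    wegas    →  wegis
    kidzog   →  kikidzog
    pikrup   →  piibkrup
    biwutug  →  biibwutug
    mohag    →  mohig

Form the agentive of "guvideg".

guguvideg

"guvideg" has last vowel 'e'. The one such stem in the data (venev → vevenev) repeats the first consonant+vowel as a prefix (as does kidzog), so the same rule applies.
So guvideg → guguvideg.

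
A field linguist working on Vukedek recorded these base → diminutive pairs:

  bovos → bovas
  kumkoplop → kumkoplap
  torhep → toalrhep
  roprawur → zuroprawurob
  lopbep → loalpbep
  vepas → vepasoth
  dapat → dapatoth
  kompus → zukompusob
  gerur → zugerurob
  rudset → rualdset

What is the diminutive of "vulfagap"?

kumkoplop and torhep both end in -p yet inflect differently (kumkoplap, toalrhep), so the final letter is not what conditions the rule; the last vowel is.
"vulfagap" has last vowel 'a'. The stems whose last vowel is 'a' (vepas → vepasoth, dapat → dapatoth) add -oth.
So vulfagap → vulfagapoth.

vulfagapoth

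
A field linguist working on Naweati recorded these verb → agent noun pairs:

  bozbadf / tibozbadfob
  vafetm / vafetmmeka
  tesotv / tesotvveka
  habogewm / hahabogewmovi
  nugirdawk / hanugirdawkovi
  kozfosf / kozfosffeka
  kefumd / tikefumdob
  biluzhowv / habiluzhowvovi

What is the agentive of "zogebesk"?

tesotv and biluzhowv both end in -v yet inflect differently (tesotvveka, habiluzhowvovi), so the final letter is not what conditions the rule; the second-to-last letter is.
"zogebesk" has second-to-last letter 's'. The one such stem in the data (kozfosf → kozfosffeka) doubles the final consonant and adds -eka (as do vafetm, tesotv), so the same rule applies.
The other patterns: stems whose second-to-last letter is 'w' add ha- … -ovi around the stem; stems whose second-to-last letter is 'd' or 'm' add ti- … -ob around the stem.
So zogebesk → zogebeskkeka.

zogebeskkeka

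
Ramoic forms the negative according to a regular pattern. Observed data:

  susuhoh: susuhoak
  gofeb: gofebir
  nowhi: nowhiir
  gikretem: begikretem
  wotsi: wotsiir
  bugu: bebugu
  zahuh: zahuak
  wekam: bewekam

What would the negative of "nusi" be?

nusiir

zahuh and bugu both have last vowel 'u' yet inflect differently (zahuak, bebugu), so the last vowel is not what conditions the rule; the final letter is.
"nusi" ends in -i. The stems ending in -i (wotsi → wotsiir, nowhi → nowhiir) add -ir.
So nusi → nusiir.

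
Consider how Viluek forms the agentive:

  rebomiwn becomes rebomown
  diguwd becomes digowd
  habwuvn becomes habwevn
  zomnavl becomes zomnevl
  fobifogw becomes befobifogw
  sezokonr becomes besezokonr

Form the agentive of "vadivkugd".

"vadivkugd" has second-to-last letter 'g'. The one such stem in the data (fobifogw → befobifogw) adds the prefix be-, so the same rule applies.
The other patterns: stems whose second-to-last letter is 'w' change the last vowel to 'o'; stems whose second-to-last letter is 'v' change the last vowel to 'e'.
So vadivkugd → bevadivkugd.

bevadivkugd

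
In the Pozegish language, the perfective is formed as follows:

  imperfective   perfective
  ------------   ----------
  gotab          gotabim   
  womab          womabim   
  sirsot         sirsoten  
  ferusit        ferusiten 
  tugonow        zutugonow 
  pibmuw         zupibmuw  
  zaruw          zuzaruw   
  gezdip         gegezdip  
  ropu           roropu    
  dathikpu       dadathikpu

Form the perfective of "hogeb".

hogebim

"hogeb" ends in -b. The stems ending in -b (gotab → gotabim, womab → womabim) add -im.
The other patterns: stems ending in -t add -en; stems ending in -w add the prefix zu-; stems ending in -p or -u repeat the first consonant+vowel as a prefix.
So hogeb → hogebim.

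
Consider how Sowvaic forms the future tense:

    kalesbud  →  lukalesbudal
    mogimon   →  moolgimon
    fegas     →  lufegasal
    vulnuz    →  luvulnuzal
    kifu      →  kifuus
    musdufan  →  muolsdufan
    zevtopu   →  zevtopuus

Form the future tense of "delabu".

delabuus

musdufan and fegas both have last vowel 'a' yet inflect differently (muolsdufan, lufegasal), so the last vowel is not what conditions the rule; the final letter is.
"delabu" ends in -u. The stems ending in -u (zevtopu → zevtopuus, kifu → kifuus) add -us.
The other patterns: stems ending in -n insert -ol- after the first vowel; stems ending in -d, -s or -z add lu- … -al around the stem.
So delabu → delabuus.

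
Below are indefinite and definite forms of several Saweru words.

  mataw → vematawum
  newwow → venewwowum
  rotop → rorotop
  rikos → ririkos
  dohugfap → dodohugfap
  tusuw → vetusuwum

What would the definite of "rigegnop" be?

newwow and rikos both have last vowel 'o' yet inflect differently (venewwowum, ririkos), so the last vowel is not what conditions the rule; the final letter is.
"rigegnop" ends in -p. The stems ending in -p (rotop → rorotop, dohugfap → dodohugfap) repeat the first consonant+vowel as a prefix.
The other pattern: stems ending in -w add ve- … -um around the stem.
So rigegnop → ririgegnop.

ririgegnop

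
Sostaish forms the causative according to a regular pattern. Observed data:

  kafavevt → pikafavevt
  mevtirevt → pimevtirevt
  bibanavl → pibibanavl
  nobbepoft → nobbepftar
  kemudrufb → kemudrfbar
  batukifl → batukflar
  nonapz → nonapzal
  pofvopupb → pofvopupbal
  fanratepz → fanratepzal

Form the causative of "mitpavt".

pimitpavt

kafavevt and nobbepoft both end in -t yet inflect differently (pikafavevt, nobbepftar), so the final letter is not what conditions the rule; the second-to-last letter is.
"mitpavt" has second-to-last letter 'v'. The stems whose second-to-last letter is 'v' (kafavevt → pikafavevt, mevtirevt → pimevtirevt, bibanavl → pibibanavl) add the prefix pi-.
The other patterns: stems whose second-to-last letter is 'f' delete the last vowel and add -ar; stems whose second-to-last letter is 'p' add -al.
So mitpavt → pimitpavt.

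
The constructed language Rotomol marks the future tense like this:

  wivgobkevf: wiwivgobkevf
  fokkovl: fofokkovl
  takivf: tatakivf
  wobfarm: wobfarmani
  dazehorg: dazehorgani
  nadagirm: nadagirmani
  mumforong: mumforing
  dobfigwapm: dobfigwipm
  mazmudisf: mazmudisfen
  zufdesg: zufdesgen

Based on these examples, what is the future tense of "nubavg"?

nunubavg

dazehorg and mumforong both end in -g yet inflect differently (dazehorgani, mumforing), so the final letter is not what conditions the rule; the second-to-last letter is.
"nubavg" has second-to-last letter 'v'. The stems whose second-to-last letter is 'v' (wivgobkevf → wiwivgobkevf, fokkovl → fofokkovl, takivf → tatakivf) repeat the first consonant+vowel as a prefix.
So nubavg → nunubavg.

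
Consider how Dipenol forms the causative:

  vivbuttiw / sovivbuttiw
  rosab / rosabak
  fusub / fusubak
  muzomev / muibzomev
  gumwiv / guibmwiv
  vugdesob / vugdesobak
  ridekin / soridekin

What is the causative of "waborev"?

waibborev

gumwiv and vivbuttiw both have last vowel 'i' yet inflect differently (guibmwiv, sovivbuttiw), so the last vowel is not what conditions the rule; the final letter is.
"waborev" ends in -v. The stems ending in -v (muzomev → muibzomev, gumwiv → guibmwiv) insert -ib- after the first vowel.
The other patterns: stems ending in -b add -ak; stems ending in -n or -w add the prefix so-.
So waborev → waibborev.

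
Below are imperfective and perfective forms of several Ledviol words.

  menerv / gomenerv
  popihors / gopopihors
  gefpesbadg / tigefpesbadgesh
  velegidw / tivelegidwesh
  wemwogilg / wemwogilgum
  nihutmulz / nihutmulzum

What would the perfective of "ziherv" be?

"ziherv" has second-to-last letter 'r'. The stems whose second-to-last letter is 'r' (menerv → gomenerv, popihors → gopopihors) add the prefix go-.
The other patterns: stems whose second-to-last letter is 'd' add ti- … -esh around the stem; stems whose second-to-last letter is 'l' add -um.
So ziherv → goziherv.

goziherv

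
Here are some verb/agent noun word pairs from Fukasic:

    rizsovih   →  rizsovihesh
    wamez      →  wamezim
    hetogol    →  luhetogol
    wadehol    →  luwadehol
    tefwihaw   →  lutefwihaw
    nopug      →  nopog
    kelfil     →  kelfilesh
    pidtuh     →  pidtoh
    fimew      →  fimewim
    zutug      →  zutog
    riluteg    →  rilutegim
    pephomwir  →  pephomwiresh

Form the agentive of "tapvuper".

riluteg and zutug both end in -g yet inflect differently (rilutegim, zutog), so the final letter is not what conditions the rule; the last vowel is.
"tapvuper" has last vowel 'e'. The stems whose last vowel is 'e' (fimew → fimewim, riluteg → rilutegim, wamez → wamezim) add -im.
So tapvuper → tapvuperim.

tapvuperim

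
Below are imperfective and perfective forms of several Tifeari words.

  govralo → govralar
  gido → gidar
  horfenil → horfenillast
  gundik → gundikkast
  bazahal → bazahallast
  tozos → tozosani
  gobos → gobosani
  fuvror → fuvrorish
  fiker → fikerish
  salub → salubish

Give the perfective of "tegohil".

tegohillast

"tegohil" ends in -l. The stems ending in -l (horfenil → horfenillast, bazahal → bazahallast) double the final consonant and add -ast.
So tegohil → tegohillast.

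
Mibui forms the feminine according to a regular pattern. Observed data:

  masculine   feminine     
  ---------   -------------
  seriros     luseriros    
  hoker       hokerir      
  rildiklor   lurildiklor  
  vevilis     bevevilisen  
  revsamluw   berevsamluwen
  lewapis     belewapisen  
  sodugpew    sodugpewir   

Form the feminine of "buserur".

"buserur" has last vowel 'u'. The one such stem in the data (revsamluw → berevsamluwen) adds be- … -en around the stem, so the same rule applies.
So buserur → bebuseruren.

bebuseruren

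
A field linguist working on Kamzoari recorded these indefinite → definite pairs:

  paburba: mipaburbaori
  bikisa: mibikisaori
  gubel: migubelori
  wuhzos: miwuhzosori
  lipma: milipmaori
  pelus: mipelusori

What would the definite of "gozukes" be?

Every pair shown (paburba → mipaburbaori, bikisa → mibikisaori, gubel → migubelori, …) follows the same rule: add mi- … -ori around the stem.
So gozukes → migozukesori.

migozukesori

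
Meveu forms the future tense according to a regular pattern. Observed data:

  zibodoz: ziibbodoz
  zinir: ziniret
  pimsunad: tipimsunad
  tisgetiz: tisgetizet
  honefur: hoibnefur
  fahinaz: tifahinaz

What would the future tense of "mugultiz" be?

mugultizet

fahinaz and tisgetiz both end in -z yet inflect differently (tifahinaz, tisgetizet), so the final letter is not what conditions the rule; the last vowel is.
"mugultiz" has last vowel 'i'. The stems whose last vowel is 'i' (tisgetiz → tisgetizet, zinir → ziniret) add -et.
The other patterns: stems whose last vowel is 'a' add the prefix ti-; stems whose last vowel is 'o' or 'u' insert -ib- after the first vowel.
So mugultiz → mugultizet.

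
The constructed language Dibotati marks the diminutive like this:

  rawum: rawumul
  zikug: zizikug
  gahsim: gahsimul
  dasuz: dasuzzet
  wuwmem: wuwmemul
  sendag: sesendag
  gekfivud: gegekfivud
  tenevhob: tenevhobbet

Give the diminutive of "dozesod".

rawum and zikug both have last vowel 'u' yet inflect differently (rawumul, zizikug), so the last vowel is not what conditions the rule; the final letter is.
"dozesod" ends in -d. The one such stem in the data (gekfivud → gegekfivud) repeats the first consonant+vowel as a prefix (as do zikug, sendag), so the same rule applies.
So dozesod → dodozesod.

dodozesod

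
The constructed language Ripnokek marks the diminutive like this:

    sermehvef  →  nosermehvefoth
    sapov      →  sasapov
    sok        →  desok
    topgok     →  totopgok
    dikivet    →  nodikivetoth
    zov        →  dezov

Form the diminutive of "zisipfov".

"zisipfov" has 3 vowels. The stems with 3 vowels (sermehvef → nosermehvefoth, dikivet → nodikivetoth) add no- … -oth around the stem.
So zisipfov → nozisipfovoth.

nozisipfovoth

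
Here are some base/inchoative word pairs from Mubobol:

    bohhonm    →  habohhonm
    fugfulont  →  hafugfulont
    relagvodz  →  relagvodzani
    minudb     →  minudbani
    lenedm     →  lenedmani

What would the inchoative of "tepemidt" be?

bohhonm and lenedm both end in -m yet inflect differently (habohhonm, lenedmani), so the final letter is not what conditions the rule; the second-to-last letter is.
"tepemidt" has second-to-last letter 'd'. The stems whose second-to-last letter is 'd' (relagvodz → relagvodzani, minudb → minudbani, lenedm → lenedmani) add -ani.
So tepemidt → tepemidtani.

tepemidtani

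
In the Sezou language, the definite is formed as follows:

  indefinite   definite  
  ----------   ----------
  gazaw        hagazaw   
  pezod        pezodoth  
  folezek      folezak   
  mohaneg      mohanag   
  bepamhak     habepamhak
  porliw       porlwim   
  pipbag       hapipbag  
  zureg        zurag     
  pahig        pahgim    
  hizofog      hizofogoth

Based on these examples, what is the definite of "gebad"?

pipbag and pahig both end in -g yet inflect differently (hapipbag, pahgim), so the final letter is not what conditions the rule; the last vowel is.
"gebad" has last vowel 'a'. The stems whose last vowel is 'a' (bepamhak → habepamhak, pipbag → hapipbag, gazaw → hagazaw) add the prefix ha-.
The other patterns: stems whose last vowel is 'i' delete the last vowel and add -im; stems whose last vowel is 'e' change the last vowel to 'a'; stems whose last vowel is 'o' add -oth.
So gebad → hagebad.

hagebad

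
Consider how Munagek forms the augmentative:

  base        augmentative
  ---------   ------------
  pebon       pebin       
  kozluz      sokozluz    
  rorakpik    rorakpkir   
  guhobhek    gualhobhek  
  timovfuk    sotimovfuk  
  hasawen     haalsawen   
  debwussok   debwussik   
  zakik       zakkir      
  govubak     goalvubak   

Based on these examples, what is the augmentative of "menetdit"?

menetdtir

timovfuk and debwussok both end in -k yet inflect differently (sotimovfuk, debwussik), so the final letter is not what conditions the rule; the last vowel is.
"menetdit" has last vowel 'i'. The stems whose last vowel is 'i' (rorakpik → rorakpkir, zakik → zakkir) delete the last vowel and add -ir.
So menetdit → menetdtir.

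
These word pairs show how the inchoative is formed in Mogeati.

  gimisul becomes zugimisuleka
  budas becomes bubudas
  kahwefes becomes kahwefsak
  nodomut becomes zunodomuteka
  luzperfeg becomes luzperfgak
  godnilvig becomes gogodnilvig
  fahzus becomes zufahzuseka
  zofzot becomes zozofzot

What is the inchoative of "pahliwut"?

zupahliwuteka

kahwefes and fahzus both end in -s yet inflect differently (kahwefsak, zufahzuseka), so the final letter is not what conditions the rule; the last vowel is.
"pahliwut" has last vowel 'u'. The stems whose last vowel is 'u' (gimisul → zugimisuleka, nodomut → zunodomuteka, fahzus → zufahzuseka) add zu- … -eka around the stem.
The other patterns: stems whose last vowel is 'e' delete the last vowel and add -ak; stems whose last vowel is 'a', 'i' or 'o' repeat the first consonant+vowel as a prefix.
So pahliwut → zupahliwuteka.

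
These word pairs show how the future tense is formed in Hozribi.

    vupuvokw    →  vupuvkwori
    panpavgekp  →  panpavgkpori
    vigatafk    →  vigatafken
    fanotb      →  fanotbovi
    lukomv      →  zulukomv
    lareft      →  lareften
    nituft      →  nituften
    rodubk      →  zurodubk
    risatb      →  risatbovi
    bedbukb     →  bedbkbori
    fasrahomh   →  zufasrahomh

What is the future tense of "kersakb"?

bedbukb and fanotb both end in -b yet inflect differently (bedbkbori, fanotbovi), so the final letter is not what conditions the rule; the second-to-last letter is.
"kersakb" has second-to-last letter 'k'. The stems whose second-to-last letter is 'k' (bedbukb → bedbkbori, vupuvokw → vupuvkwori, panpavgekp → panpavgkpori) delete the last vowel and add -ori.
The other patterns: stems whose second-to-last letter is 't' add -ovi; stems whose second-to-last letter is 'f' add -en; stems whose second-to-last letter is 'b' or 'm' add the prefix zu-.
So kersakb → kerskbori.

kerskbori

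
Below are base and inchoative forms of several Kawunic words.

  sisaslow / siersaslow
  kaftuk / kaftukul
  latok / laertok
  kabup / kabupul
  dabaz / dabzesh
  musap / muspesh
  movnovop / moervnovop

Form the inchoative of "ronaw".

ronwesh

musap and movnovop both end in -p yet inflect differently (muspesh, moervnovop), so the final letter is not what conditions the rule; the last vowel is.
"ronaw" has last vowel 'a'. The stems whose last vowel is 'a' (musap → muspesh, dabaz → dabzesh) delete the last vowel and add -esh.
The other patterns: stems whose last vowel is 'o' insert -er- after the first vowel; stems whose last vowel is 'u' add -ul.
So ronaw → ronwesh.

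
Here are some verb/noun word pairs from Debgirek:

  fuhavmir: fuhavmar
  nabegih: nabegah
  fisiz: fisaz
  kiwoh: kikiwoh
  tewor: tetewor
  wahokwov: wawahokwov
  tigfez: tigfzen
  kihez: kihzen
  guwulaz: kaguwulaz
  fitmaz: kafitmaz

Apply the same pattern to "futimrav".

kafutimrav

nabegih and kiwoh both end in -h yet inflect differently (nabegah, kikiwoh), so the final letter is not what conditions the rule; the last vowel is.
"futimrav" has last vowel 'a'. The stems whose last vowel is 'a' (guwulaz → kaguwulaz, fitmaz → kafitmaz) add the prefix ka-.
So futimrav → kafutimrav.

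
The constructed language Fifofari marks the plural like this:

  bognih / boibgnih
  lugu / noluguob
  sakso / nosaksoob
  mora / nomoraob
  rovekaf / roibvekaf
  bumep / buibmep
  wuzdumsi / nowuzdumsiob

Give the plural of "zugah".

zuibgah

rovekaf and mora both have last vowel 'a' yet inflect differently (roibvekaf, nomoraob), so the last vowel is not what conditions the rule; whether the stem ends in a vowel or a consonant is.
"zugah" ends in a consonant. The stems ending in a consonant (rovekaf → roibvekaf, bumep → buibmep, bognih → boibgnih) insert -ib- after the first vowel.
The other pattern: stems ending in a vowel add no- … -ob around the stem.
So zugah → zuibgah.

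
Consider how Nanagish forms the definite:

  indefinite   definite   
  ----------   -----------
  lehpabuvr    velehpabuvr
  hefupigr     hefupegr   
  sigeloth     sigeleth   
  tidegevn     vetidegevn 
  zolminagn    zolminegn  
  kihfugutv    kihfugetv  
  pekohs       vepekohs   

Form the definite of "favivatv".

"favivatv" has second-to-last letter 't'. The stems whose second-to-last letter is 't' (kihfugutv → kihfugetv, sigeloth → sigeleth) change the last vowel to 'e'.
The other pattern: stems whose second-to-last letter is 'h' or 'v' add the prefix ve-.
So favivatv → favivetv.

favivetv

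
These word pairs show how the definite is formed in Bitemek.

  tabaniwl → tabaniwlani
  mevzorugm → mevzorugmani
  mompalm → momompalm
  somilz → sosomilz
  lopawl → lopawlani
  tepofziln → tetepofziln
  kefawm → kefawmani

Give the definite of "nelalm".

mompalm and kefawm both end in -m yet inflect differently (momompalm, kefawmani), so the final letter is not what conditions the rule; the second-to-last letter is.
"nelalm" has second-to-last letter 'l'. The stems whose second-to-last letter is 'l' (mompalm → momompalm, tepofziln → tetepofziln, somilz → sosomilz) repeat the first consonant+vowel as a prefix.
So nelalm → nenelalm.

nenelalm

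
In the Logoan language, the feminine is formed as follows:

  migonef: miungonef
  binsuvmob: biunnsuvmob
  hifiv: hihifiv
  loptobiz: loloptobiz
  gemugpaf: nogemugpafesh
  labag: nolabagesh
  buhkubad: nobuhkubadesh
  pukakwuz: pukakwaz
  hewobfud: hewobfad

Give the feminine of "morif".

momorif

"morif" has last vowel 'i'. The stems whose last vowel is 'i' (hifiv → hihifiv, loptobiz → loloptobiz) repeat the first consonant+vowel as a prefix.
So morif → momorif.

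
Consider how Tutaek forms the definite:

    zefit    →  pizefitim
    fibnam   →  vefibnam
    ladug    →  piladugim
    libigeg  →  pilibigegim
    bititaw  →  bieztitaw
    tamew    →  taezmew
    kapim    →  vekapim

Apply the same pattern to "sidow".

siezdow

kapim and zefit both have last vowel 'i' yet inflect differently (vekapim, pizefitim), so the last vowel is not what conditions the rule; the final letter is.
"sidow" ends in -w. The stems ending in -w (tamew → taezmew, bititaw → bieztitaw) insert -ez- after the first vowel.
The other patterns: stems ending in -m add the prefix ve-; stems ending in -g or -t add pi- … -im around the stem.
So sidow → siezdow.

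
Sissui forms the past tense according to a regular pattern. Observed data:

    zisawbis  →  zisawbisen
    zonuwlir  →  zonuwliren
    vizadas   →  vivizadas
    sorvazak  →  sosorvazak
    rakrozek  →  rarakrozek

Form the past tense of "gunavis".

zisawbis and vizadas both end in -s yet inflect differently (zisawbisen, vivizadas), so the final letter is not what conditions the rule; the last vowel is.
"gunavis" has last vowel 'i'. The stems whose last vowel is 'i' (zisawbis → zisawbisen, zonuwlir → zonuwliren) add -en.
The other pattern: stems whose last vowel is 'a' or 'e' repeat the first consonant+vowel as a prefix.
So gunavis → gunavisen.

gunavisen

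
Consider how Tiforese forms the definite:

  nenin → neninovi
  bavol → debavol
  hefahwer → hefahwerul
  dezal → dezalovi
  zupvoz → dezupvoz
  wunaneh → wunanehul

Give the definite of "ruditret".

"ruditret" has last vowel 'e'. The stems whose last vowel is 'e' (hefahwer → hefahwerul, wunaneh → wunanehul) add -ul.
So ruditret → ruditretul.

ruditretul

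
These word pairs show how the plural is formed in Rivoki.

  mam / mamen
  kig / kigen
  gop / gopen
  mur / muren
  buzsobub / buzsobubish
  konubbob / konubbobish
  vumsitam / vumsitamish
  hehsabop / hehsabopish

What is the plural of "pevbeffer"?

pevbefferish

mam and vumsitam both end in -m yet inflect differently (mamen, vumsitamish), so the final letter is not what conditions the rule; the number of vowels is.
"pevbeffer" has 3 vowels. The stems with 3 vowels (buzsobub → buzsobubish, konubbob → konubbobish, vumsitam → vumsitamish) add -ish.
So pevbeffer → pevbefferish.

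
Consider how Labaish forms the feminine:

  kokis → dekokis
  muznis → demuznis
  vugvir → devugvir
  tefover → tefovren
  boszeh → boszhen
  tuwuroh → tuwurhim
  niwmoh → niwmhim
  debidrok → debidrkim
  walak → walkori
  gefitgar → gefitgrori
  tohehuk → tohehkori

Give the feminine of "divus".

vugvir and tefover both end in -r yet inflect differently (devugvir, tefovren), so the final letter is not what conditions the rule; the last vowel is.
"divus" has last vowel 'u'. The one such stem in the data (tohehuk → tohehkori) deletes the last vowel and adds -ori (as do walak, gefitgar), so the same rule applies.
The other patterns: stems whose last vowel is 'i' add the prefix de-; stems whose last vowel is 'e' delete the last vowel and add -en; stems whose last vowel is 'o' delete the last vowel and add -im.
So divus → divsori.

divsori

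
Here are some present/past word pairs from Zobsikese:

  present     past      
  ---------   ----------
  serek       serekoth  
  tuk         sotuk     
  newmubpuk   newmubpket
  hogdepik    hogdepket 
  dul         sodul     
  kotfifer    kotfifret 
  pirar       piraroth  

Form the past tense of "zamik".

tuk and serek both end in -k yet inflect differently (sotuk, serekoth), so the final letter is not what conditions the rule; the number of vowels is.
"zamik" has 2 vowels. The stems with 2 vowels (pirar → piraroth, serek → serekoth) add -oth.
The other patterns: stems with 1 vowel add the prefix so-; stems with 3 vowels delete the last vowel and add -et.
So zamik → zamikoth.

zamikoth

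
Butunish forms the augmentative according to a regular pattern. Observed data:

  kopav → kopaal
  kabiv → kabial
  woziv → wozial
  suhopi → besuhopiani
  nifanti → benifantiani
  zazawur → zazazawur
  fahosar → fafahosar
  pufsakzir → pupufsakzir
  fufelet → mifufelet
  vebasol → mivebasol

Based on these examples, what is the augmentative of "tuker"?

kabiv and suhopi both have last vowel 'i' yet inflect differently (kabial, besuhopiani), so the last vowel is not what conditions the rule; the final letter is.
"tuker" ends in -r. The stems ending in -r (zazawur → zazazawur, fahosar → fafahosar, pufsakzir → pupufsakzir) repeat the first consonant+vowel as a prefix.
The other patterns: stems ending in -v drop the final letter and add -al; stems ending in -i add be- … -ani around the stem; stems ending in -l or -t add the prefix mi-.
So tuker → tutuker.

tutuker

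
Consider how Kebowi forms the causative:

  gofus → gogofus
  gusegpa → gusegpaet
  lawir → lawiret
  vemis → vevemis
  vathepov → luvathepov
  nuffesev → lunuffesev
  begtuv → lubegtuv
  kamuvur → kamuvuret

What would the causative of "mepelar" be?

mepelaret

begtuv and gofus both have last vowel 'u' yet inflect differently (lubegtuv, gogofus), so the last vowel is not what conditions the rule; the final letter is.
"mepelar" ends in -r. The stems ending in -r (lawir → lawiret, kamuvur → kamuvuret) add -et.
So mepelar → mepelaret.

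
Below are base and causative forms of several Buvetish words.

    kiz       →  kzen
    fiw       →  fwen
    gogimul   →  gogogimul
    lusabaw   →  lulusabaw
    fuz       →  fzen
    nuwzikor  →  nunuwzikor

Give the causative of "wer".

wren

fiw and lusabaw both end in -w yet inflect differently (fwen, lulusabaw), so the final letter is not what conditions the rule; the number of vowels is.
"wer" has 1 vowel. The stems with 1 vowel (kiz → kzen, fuz → fzen, fiw → fwen) delete the last vowel and add -en.
The other pattern: stems with 3 vowels repeat the first consonant+vowel as a prefix.
So wer → wren.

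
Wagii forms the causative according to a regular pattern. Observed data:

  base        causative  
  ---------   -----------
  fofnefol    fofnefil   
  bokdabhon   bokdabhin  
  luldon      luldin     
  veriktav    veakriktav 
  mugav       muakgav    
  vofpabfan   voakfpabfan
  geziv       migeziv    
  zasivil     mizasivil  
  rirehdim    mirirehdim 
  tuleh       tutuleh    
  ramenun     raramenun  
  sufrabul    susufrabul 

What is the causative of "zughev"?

zuzughev

bokdabhon and vofpabfan both end in -n yet inflect differently (bokdabhin, voakfpabfan), so the final letter is not what conditions the rule; the last vowel is.
"zughev" has last vowel 'e'. The one such stem in the data (tuleh → tutuleh) repeats the first consonant+vowel as a prefix (as do ramenun, sufrabul), so the same rule applies.
So zughev → zuzughev.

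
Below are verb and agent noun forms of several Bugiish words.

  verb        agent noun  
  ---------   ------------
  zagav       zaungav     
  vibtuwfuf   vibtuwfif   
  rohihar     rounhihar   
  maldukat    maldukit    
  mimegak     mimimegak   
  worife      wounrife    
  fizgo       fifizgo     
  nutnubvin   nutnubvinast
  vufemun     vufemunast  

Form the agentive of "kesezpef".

mimegak and maldukat both have last vowel 'a' yet inflect differently (mimimegak, maldukit), so the last vowel is not what conditions the rule; the final letter is.
"kesezpef" ends in -f. The one such stem in the data (vibtuwfuf → vibtuwfif) changes the last vowel to 'i' (as does maldukat), so the same rule applies.
So kesezpef → kesezpif.

kesezpif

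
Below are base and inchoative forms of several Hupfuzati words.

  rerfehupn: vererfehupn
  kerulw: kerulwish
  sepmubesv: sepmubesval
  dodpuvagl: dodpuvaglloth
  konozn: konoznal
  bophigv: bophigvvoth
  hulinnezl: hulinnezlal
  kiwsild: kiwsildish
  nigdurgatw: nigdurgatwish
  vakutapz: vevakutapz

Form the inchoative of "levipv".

velevipv

bophigv and sepmubesv both end in -v yet inflect differently (bophigvvoth, sepmubesval), so the final letter is not what conditions the rule; the second-to-last letter is.
"levipv" has second-to-last letter 'p'. The stems whose second-to-last letter is 'p' (rerfehupn → vererfehupn, vakutapz → vevakutapz) add the prefix ve-.
So levipv → velevipv.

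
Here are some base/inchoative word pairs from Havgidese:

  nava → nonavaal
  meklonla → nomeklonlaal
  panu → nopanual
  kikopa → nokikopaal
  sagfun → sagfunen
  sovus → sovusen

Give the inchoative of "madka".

nomadkaal

"madka" ends in a vowel. The stems ending in a vowel (nava → nonavaal, meklonla → nomeklonlaal, panu → nopanual) add no- … -al around the stem.
So madka → nomadkaal.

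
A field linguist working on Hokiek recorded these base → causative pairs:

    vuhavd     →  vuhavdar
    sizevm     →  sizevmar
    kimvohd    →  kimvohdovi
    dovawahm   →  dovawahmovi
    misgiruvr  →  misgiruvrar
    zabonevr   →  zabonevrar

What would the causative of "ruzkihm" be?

ruzkihmovi

sizevm and dovawahm both end in -m yet inflect differently (sizevmar, dovawahmovi), so the final letter is not what conditions the rule; the second-to-last letter is.
"ruzkihm" has second-to-last letter 'h'. The stems whose second-to-last letter is 'h' (dovawahm → dovawahmovi, kimvohd → kimvohdovi) add -ovi.
So ruzkihm → ruzkihmovi.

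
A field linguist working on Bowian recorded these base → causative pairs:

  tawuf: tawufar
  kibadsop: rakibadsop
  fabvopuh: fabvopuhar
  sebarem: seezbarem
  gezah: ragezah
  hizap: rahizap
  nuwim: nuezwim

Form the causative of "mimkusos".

"mimkusos" has last vowel 'o'. The one such stem in the data (kibadsop → rakibadsop) adds the prefix ra-, so the same rule applies.
The other patterns: stems whose last vowel is 'u' add -ar; stems whose last vowel is 'e' or 'i' insert -ez- after the first vowel.
So mimkusos → ramimkusos.

ramimkusos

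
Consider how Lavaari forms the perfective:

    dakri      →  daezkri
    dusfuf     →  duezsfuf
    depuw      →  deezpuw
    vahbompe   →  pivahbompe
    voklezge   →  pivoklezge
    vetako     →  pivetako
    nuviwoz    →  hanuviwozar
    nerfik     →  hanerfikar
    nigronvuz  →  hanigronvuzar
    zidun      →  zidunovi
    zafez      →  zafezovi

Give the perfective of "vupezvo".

pivupezvo

"vupezvo" begins with v-. The stems beginning with v- (vahbompe → pivahbompe, voklezge → pivoklezge, vetako → pivetako) add the prefix pi-.
The other patterns: stems beginning with d- insert -ez- after the first vowel; stems beginning with n- add ha- … -ar around the stem; stems beginning with z- add -ovi.
So vupezvo → pivupezvo.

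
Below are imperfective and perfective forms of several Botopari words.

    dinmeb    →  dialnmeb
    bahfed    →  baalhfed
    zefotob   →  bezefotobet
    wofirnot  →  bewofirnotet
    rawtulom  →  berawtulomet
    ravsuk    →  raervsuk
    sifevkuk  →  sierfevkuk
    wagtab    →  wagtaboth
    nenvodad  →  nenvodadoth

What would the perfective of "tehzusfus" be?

teerhzusfus

dinmeb and zefotob both end in -b yet inflect differently (dialnmeb, bezefotobet), so the final letter is not what conditions the rule; the last vowel is.
"tehzusfus" has last vowel 'u'. The stems whose last vowel is 'u' (ravsuk → raervsuk, sifevkuk → sierfevkuk) insert -er- after the first vowel.
The other patterns: stems whose last vowel is 'e' insert -al- after the first vowel; stems whose last vowel is 'o' add be- … -et around the stem; stems whose last vowel is 'a' add -oth.
So tehzusfus → teerhzusfus.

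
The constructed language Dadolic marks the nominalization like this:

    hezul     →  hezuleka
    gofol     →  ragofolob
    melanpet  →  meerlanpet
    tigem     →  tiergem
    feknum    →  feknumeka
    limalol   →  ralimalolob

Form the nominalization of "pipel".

hezul and limalol both end in -l yet inflect differently (hezuleka, ralimalolob), so the final letter is not what conditions the rule; the last vowel is.
"pipel" has last vowel 'e'. The stems whose last vowel is 'e' (melanpet → meerlanpet, tigem → tiergem) insert -er- after the first vowel.
The other patterns: stems whose last vowel is 'u' add -eka; stems whose last vowel is 'o' add ra- … -ob around the stem.
So pipel → pierpel.

pierpel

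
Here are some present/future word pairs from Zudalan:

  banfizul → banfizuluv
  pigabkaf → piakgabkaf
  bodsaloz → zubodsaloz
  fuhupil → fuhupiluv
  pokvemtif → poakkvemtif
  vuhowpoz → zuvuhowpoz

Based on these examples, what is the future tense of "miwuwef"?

miakwuwef

"miwuwef" ends in -f. The stems ending in -f (pokvemtif → poakkvemtif, pigabkaf → piakgabkaf) insert -ak- after the first vowel.
So miwuwef → miakwuwef.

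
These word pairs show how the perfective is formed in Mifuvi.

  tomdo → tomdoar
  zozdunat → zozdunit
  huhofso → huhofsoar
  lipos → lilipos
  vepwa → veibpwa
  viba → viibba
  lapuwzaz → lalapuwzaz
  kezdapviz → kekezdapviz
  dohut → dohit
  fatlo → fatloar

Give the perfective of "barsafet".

barsafit

zozdunat and viba both have last vowel 'a' yet inflect differently (zozdunit, viibba), so the last vowel is not what conditions the rule; the final letter is.
"barsafet" ends in -t. The stems ending in -t (dohut → dohit, zozdunat → zozdunit) change the last vowel to 'i'.
The other patterns: stems ending in -o add -ar; stems ending in -a insert -ib- after the first vowel; stems ending in -s or -z repeat the first consonant+vowel as a prefix.
So barsafet → barsafit.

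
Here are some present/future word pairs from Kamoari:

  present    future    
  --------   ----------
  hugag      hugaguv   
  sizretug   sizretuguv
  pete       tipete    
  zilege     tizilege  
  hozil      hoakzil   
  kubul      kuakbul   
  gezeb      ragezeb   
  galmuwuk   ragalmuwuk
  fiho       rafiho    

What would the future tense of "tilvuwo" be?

"tilvuwo" ends in -o. The one such stem in the data (fiho → rafiho) adds the prefix ra-, so the same rule applies.
So tilvuwo → ratilvuwo.

ratilvuwo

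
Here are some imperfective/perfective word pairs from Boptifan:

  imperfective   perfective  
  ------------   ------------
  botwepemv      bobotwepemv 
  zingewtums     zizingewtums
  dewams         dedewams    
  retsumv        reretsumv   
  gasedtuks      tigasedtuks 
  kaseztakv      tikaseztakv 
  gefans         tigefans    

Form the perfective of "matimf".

mamatimf

botwepemv and kaseztakv both end in -v yet inflect differently (bobotwepemv, tikaseztakv), so the final letter is not what conditions the rule; the second-to-last letter is.
"matimf" has second-to-last letter 'm'. The stems whose second-to-last letter is 'm' (dewams → dedewams, zingewtums → zizingewtums, botwepemv → bobotwepemv) repeat the first consonant+vowel as a prefix.
The other pattern: stems whose second-to-last letter is 'k' or 'n' add the prefix ti-.
So matimf → mamatimf.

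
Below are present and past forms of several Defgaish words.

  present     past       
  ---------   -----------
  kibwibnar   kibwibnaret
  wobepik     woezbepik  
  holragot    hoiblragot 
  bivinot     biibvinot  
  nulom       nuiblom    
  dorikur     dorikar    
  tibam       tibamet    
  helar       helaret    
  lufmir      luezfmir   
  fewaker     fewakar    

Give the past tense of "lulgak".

kibwibnar and dorikur both end in -r yet inflect differently (kibwibnaret, dorikar), so the final letter is not what conditions the rule; the last vowel is.
"lulgak" has last vowel 'a'. The stems whose last vowel is 'a' (kibwibnar → kibwibnaret, helar → helaret, tibam → tibamet) add -et.
The other patterns: stems whose last vowel is 'e' or 'u' change the last vowel to 'a'; stems whose last vowel is 'o' insert -ib- after the first vowel; stems whose last vowel is 'i' insert -ez- after the first vowel.
So lulgak → lulgaket.

lulgaket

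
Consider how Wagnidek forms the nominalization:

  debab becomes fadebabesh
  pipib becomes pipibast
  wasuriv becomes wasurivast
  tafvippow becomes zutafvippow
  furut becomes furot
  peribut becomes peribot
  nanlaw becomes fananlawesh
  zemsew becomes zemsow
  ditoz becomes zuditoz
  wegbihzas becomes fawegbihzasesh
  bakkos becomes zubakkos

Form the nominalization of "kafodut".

zemsew and tafvippow both end in -w yet inflect differently (zemsow, zutafvippow), so the final letter is not what conditions the rule; the last vowel is.
"kafodut" has last vowel 'u'. The stems whose last vowel is 'u' (furut → furot, peribut → peribot) change the last vowel to 'o'.
So kafodut → kafodot.

kafodot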